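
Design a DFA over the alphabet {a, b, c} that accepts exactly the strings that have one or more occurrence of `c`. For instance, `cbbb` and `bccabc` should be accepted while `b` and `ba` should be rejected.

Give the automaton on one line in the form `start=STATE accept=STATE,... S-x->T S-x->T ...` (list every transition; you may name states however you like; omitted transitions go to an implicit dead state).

Count `c`s, saturating at 2: state s0 means no `c` yet, s1 means one `c` seen, s2 means more than one. Each `c` increments (capped at s2); other symbols loop. Accept from {s1, s2}.
A 3-state machine:
        a   b   c  
>  s0   s0  s0  s1 
 * s1   s1  s1  s2 
 * s2   s2  s2  s2 
(> = start, * = accepting)

start=s0 accept=s1,s2 s0-a->s0 s0-b->s0 s0-c->s1 s1-a->s1 s1-b->s1 s1-c->s2 s2-a->s2 s2-b->s2 s2-c->s2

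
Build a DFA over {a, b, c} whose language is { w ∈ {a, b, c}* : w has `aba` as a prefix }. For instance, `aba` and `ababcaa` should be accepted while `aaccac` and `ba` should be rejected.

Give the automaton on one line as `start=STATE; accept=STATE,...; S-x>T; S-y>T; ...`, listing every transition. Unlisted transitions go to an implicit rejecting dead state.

start=S0; accept=S3; S0-a>S1; S0-b>S4; S0-c>S4; S1-a>S4; S1-b>S2; S1-c>S4; S2-a>S3; S2-b>S4; S2-c>S4; S3-a>S3; S3-b>S3; S3-c>S3; S4-a>S4; S4-b>S4; S4-c>S4

Check the first 3 symbols one by one: S0 through S2 record how many have matched `aba` so far; any wrong symbol goes to the dead state S4. After all 3 match we enter the accepting sink S3.
        a   b   c  
>  S0   S1  S4  S4 
   S1   S4  S2  S4 
   S2   S3  S4  S4 
 * S3   S3  S3  S3 
   S4   S4  S4  S4 
(> = start, * = accepting)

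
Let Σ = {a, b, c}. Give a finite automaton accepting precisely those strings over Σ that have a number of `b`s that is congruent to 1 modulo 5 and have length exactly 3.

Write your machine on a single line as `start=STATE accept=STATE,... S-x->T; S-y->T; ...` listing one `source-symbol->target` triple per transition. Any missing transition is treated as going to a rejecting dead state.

Run two small machines in parallel and take their product. The first has 5 states tracking the count of `b`s modulo 5; the second has 5 states tracking the input length, saturating at 4. A product state is a pair (one from each), accepting exactly when both do. After merging equivalent states the machine shrinks.
        a   b   c  
>  s0   s1  s2  s1 
   s1   s3  s4  s3 
   s2   s4  s5  s4 
   s3   s5  s6  s5 
   s4   s6  s5  s6 
   s5   s5  s5  s5 
 * s6   s5  s5  s5 
(> = start, * = accepting)

start=s0; accept=s6; s0-a->s1; s0-b->s2; s0-c->s1; s1-a->s3; s1-b->s4; s1-c->s3; s2-a->s4; s2-b->s5; s2-c->s4; s3-a->s5; s3-b->s6; s3-c->s5; s4-a->s6; s4-b->s5; s4-c->s6; s5-a->s5; s5-b->s5; s5-c->s5; s6-a->s5; s6-b->s5; s6-c->s5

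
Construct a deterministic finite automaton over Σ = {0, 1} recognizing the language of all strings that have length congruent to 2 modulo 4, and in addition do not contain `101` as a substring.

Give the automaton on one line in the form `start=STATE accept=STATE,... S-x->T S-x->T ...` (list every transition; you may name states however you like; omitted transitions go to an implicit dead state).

start=q0 accept=q3,q4,q5 q0-0->q1 q0-1->q2 q1-0->q3 q1-1->q4 q2-0->q5 q2-1->q4 q3-0->q6 q3-1->q7 q4-0->q8 q4-1->q7 q5-0->q6 q5-1->q9 q6-0->q0 q6-1->q10 q7-0->q11 q7-1->q10 q8-0->q0 q8-1->q9 q9-0->q9 q9-1->q9 q10-0->q12 q10-1->q2 q11-0->q1 q11-1->q9 q12-0->q3 q12-1->q9

Build one automaton per condition and run them in lockstep. The first has 4 states tracking the input length modulo 4; the second has 4 states tracking partial matches of the forbidden pattern `101`. A product state is a pair (one from each), accepting exactly when both do. Equivalent product states are then merged.
          0    1  
>  q0     q1   q2 
   q1     q3   q4 
   q2     q5   q4 
 * q3     q6   q7 
 * q4     q8   q7 
 * q5     q6   q9 
   q6     q0  q10 
   q7    q11  q10 
   q8     q0   q9 
   q9     q9   q9 
   q10   q12   q2 
   q11    q1   q9 
   q12    q3   q9 
(> = start, * = accepting)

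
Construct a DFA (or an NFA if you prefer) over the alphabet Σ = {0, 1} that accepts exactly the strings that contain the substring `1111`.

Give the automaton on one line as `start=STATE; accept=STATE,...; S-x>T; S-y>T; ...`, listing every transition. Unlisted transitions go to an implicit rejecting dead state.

States s0..s3 record the length of the longest prefix of `1111` that matches the current input suffix. Reaching s4 means `1111` has been seen, and we stay there forever. Accept from s4.
5 states suffice.
        0   1  
>  s0   s0  s1 
   s1   s0  s2 
   s2   s0  s3 
   s3   s0  s4 
 * s4   s4  s4 
(> = start, * = accepting)

start=s0; accept=s4; s0-0>s0; s0-1>s1; s1-0>s0; s1-1>s2; s2-0>s0; s2-1>s3; s3-0>s0; s3-1>s4; s4-0>s4; s4-1>s4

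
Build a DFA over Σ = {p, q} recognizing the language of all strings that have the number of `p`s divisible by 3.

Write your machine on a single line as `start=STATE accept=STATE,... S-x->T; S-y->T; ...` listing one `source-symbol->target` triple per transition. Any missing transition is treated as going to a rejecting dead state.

start=S0; accept=S0; S0-p->S1; S0-q->S0; S1-p->S2; S1-q->S1; S2-p->S0; S2-q->S2

Keep the running count of `p`s modulo 3: each `p` advances along the cycle S0 → S1 → S2 → S0 while other symbols loop. Accept at S0.
A 3-state machine:
        p   q  
>* S0   S1  S0 
   S1   S2  S1 
   S2   S0  S2 
(> = start, * = accepting)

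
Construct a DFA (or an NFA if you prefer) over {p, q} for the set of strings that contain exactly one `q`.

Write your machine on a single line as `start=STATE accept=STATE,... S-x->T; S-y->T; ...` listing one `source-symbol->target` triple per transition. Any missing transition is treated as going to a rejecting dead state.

Only the number of `q`s matters, and only up to 2. Make a chain A → B → C advanced by each `q` (with C absorbing); every other symbol self-loops. The accepting set is {B}.
A 3-state machine:
       p  q 
>  A   A  B 
 * B   B  C 
   C   C  C 
(> = start, * = accepting)

start=A; accept=B; A-p->A; A-q->B; B-p->B; B-q->C; C-p->C; C-q->C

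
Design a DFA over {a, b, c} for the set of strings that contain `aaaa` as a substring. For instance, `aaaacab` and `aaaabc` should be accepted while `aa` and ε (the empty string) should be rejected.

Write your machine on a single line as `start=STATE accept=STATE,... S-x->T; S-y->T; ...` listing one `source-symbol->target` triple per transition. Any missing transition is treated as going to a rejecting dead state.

Track how much of `aaaa` has been matched so far: state q0 is no progress, q4 is the absorbing accept state reached once `aaaa` has occurred. Intermediate states record partial matches; on a mismatch, fall back to the longest reusable overlap.
With 5 states:
        a   b   c  
>  q0   q1  q0  q0 
   q1   q2  q0  q0 
   q2   q3  q0  q0 
   q3   q4  q0  q0 
 * q4   q4  q4  q4 
(> = start, * = accepting)

start=q0; accept=q4; q0-a->q1; q0-b->q0; q0-c->q0; q1-a->q2; q1-b->q0; q1-c->q0; q2-a->q3; q2-b->q0; q2-c->q0; q3-a->q4; q3-b->q0; q3-c->q0; q4-a->q4; q4-b->q4; q4-c->q4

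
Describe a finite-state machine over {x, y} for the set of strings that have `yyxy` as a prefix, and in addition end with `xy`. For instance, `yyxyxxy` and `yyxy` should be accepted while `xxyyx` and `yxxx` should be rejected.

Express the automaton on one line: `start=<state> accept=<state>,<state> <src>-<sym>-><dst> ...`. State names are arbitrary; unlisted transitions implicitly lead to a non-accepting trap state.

Build one automaton per condition and run them in lockstep. One (6 states) tracks whether the input so far still matches the prefix `yyxy`; the other (3 states) tracks how much of the suffix `xy` has currently been matched. Each combined state is a pair, one component from each; accept when both components accept. After merging equivalent states the machine shrinks.
8 states suffice.
        x   y  
>  q0   q1  q2 
   q1   q1  q1 
   q2   q1  q3 
   q3   q4  q1 
   q4   q1  q5 
 * q5   q6  q7 
   q6   q6  q5 
   q7   q6  q7 
(> = start, * = accepting)

start=q0 accept=q5 q0-x->q1 q0-y->q2 q1-x->q1 q1-y->q1 q2-x->q1 q2-y->q3 q3-x->q4 q3-y->q1 q4-x->q1 q4-y->q5 q5-x->q6 q5-y->q7 q6-x->q6 q6-y->q5 q7-x->q6 q7-y->q7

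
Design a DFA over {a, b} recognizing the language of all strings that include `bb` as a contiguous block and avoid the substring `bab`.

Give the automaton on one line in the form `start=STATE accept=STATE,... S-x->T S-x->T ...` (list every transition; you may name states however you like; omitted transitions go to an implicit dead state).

start=q0 accept=q3,q5,q8 q0-a->q0 q0-b->q1 q1-a->q2 q1-b->q3 q2-a->q0 q2-b->q4 q3-a->q5 q3-b->q3 q4-a->q6 q4-b->q7 q5-a->q8 q5-b->q7 q6-a->q6 q6-b->q4 q7-a->q7 q7-b->q7 q8-a->q8 q8-b->q3

Handle the two conditions separately and then intersect. The first has 3 states tracking whether and how much of `bb` has been seen; the second has 4 states tracking partial matches of the forbidden pattern `bab`. A product state is a pair (one from each), accepting exactly when both do.
A 9-state machine:
        a   b  
>  q0   q0  q1 
   q1   q2  q3 
   q2   q0  q4 
 * q3   q5  q3 
   q4   q6  q7 
 * q5   q8  q7 
   q6   q6  q4 
   q7   q7  q7 
 * q8   q8  q3 
(> = start, * = accepting)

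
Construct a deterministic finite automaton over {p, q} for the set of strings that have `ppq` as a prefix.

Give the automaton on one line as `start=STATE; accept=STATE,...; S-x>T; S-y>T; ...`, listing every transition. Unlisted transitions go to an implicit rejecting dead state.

Walk along `ppq` while the input agrees: from s0 take `p` to s1, and so on. Any deviation drops to the rejecting sink s4. Once s3 is reached the prefix is confirmed and every continuation is accepted.
A 5-state machine:
        p   q  
>  s0   s1  s4 
   s1   s2  s4 
   s2   s4  s3 
 * s3   s3  s3 
   s4   s4  s4 
(> = start, * = accepting)

start=s0; accept=s3; s0-p>s1; s0-q>s4; s1-p>s2; s1-q>s4; s2-p>s4; s2-q>s3; s3-p>s3; s3-q>s3; s4-p>s4; s4-q>s4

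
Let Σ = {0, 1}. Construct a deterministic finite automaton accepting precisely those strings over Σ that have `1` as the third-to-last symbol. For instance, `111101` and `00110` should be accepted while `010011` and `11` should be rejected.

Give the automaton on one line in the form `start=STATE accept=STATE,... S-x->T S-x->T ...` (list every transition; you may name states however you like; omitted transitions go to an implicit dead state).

start=A accept=L,M,N,O A-0->B A-1->C B-0->D B-1->E C-0->F C-1->G D-0->H D-1->I E-0->J E-1->K F-0->L F-1->M G-0->N G-1->O H-0->H H-1->I I-0->J I-1->K J-0->L J-1->M K-0->N K-1->O L-0->H L-1->I M-0->J M-1->K N-0->L N-1->M O-0->N O-1->O

Because acceptance depends on a position counted from the end, the machine has to buffer the most recent 3 symbols. Make each state the string of the last up-to-3 symbols read; on input `x` shift the window left and append `x`. Accept when the buffered window has length 3 and begins with `1`.
With 15 states:
       0  1 
>  A   B  C 
   B   D  E 
   C   F  G 
   D   H  I 
   E   J  K 
   F   L  M 
   G   N  O 
   H   H  I 
   I   J  K 
   J   L  M 
   K   N  O 
 * L   H  I 
 * M   J  K 
 * N   L  M 
 * O   N  O 
(> = start, * = accepting)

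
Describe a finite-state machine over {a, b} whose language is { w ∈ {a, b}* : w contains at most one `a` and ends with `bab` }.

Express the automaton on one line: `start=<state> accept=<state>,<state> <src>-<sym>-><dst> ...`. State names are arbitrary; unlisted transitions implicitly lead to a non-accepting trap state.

start=q0 accept=q8 q0-a->q1 q0-b->q2 q1-a->q3 q1-b->q4 q2-a->q5 q2-b->q2 q3-a->q3 q3-b->q6 q4-a->q7 q4-b->q4 q5-a->q3 q5-b->q8 q6-a->q7 q6-b->q6 q7-a->q3 q7-b->q9 q8-a->q7 q8-b->q4 q9-a->q7 q9-b->q6

Build one automaton per condition and run them in lockstep. One (3 states) tracks the count of `a`s, saturating at 2; the other (4 states) tracks how much of the suffix `bab` has currently been matched. Each combined state is a pair, one component from each; accept when both components accept.
10 states suffice.
        a   b  
>  q0   q1  q2 
   q1   q3  q4 
   q2   q5  q2 
   q3   q3  q6 
   q4   q7  q4 
   q5   q3  q8 
   q6   q7  q6 
   q7   q3  q9 
 * q8   q7  q4 
   q9   q7  q6 
(> = start, * = accepting)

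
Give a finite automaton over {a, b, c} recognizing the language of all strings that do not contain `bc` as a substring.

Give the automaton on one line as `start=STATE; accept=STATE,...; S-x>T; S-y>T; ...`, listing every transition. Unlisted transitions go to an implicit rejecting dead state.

start=s0; accept=s0,s1; s0-a>s0; s0-b>s1; s0-c>s0; s1-a>s0; s1-b>s1; s1-c>s2; s2-a>s2; s2-b>s2; s2-c>s2

Track partial matches of the forbidden pattern `bc`. State s2 is a dead state reached once `bc` has occurred; every other state accepts. s0 means no part of `bc` is currently matched.
3 states suffice.
        a   b   c  
>* s0   s0  s1  s0 
 * s1   s0  s1  s2 
   s2   s2  s2  s2 
(> = start, * = accepting)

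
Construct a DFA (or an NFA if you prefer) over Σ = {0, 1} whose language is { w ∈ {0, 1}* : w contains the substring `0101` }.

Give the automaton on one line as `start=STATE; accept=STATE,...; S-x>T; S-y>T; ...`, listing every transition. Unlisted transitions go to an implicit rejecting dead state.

Track how much of `0101` has been matched so far: state s0 is no progress, s4 is the absorbing accept state reached once `0101` has occurred. Intermediate states record partial matches; on a mismatch, fall back to the longest reusable overlap.
5 states suffice.
        0   1  
>  s0   s1  s0 
   s1   s1  s2 
   s2   s3  s0 
   s3   s1  s4 
 * s4   s4  s4 
(> = start, * = accepting)

start=s0; accept=s4; s0-0>s1; s0-1>s0; s1-0>s1; s1-1>s2; s2-0>s3; s2-1>s0; s3-0>s1; s3-1>s4; s4-0>s4; s4-1>s4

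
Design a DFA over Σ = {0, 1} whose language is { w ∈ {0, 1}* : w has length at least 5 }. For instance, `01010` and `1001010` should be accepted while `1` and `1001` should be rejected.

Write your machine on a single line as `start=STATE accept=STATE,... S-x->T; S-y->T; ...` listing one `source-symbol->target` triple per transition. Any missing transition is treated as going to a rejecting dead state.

start=q0; accept=q5,q6; q0-0->q1; q0-1->q1; q1-0->q2; q1-1->q2; q2-0->q3; q2-1->q3; q3-0->q4; q3-1->q4; q4-0->q5; q4-1->q5; q5-0->q6; q5-1->q6; q6-0->q6; q6-1->q6

Count input length up to 6: every symbol moves from q0 toward q6, which means 'more than 5' and absorbs. Accept from {q5, q6}.
With 7 states:
        0   1  
>  q0   q1  q1 
   q1   q2  q2 
   q2   q3  q3 
   q3   q4  q4 
   q4   q5  q5 
 * q5   q6  q6 
 * q6   q6  q6 
(> = start, * = accepting)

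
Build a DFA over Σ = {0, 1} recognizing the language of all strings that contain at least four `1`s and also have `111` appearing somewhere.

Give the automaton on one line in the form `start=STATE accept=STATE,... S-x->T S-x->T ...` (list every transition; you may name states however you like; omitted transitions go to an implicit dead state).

Run two small machines in parallel and take their product. One (6 states) tracks the count of `1`s, saturating at 5; the other (4 states) tracks whether and how much of `111` has been seen. Each combined state is a pair, one component from each; accept when both components accept. Equivalent product states are then merged.
       0  1 
>  A   A  B 
   B   C  D 
   C   C  E 
   D   C  F 
   E   C  G 
   F   F  H 
   G   C  H 
 * H   H  H 
(> = start, * = accepting)

start=A accept=H A-0->A A-1->B B-0->C B-1->D C-0->C C-1->E D-0->C D-1->F E-0->C E-1->G F-0->F F-1->H G-0->C G-1->H H-0->H H-1->H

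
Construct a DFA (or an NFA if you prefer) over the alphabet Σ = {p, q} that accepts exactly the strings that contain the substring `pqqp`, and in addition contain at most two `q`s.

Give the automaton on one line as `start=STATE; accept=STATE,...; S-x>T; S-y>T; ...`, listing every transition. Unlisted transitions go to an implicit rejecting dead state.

Handle the two conditions separately and then intersect. One (5 states) tracks whether and how much of `pqqp` has been seen; the other (4 states) tracks the count of `q`s, saturating at 3. Each combined state is a pair, one component from each; accept when both components accept. Minimizing collapses redundant product states.
A 6-state machine:
        p   q  
>  S0   S1  S2 
   S1   S1  S3 
   S2   S2  S2 
   S3   S2  S4 
   S4   S5  S2 
 * S5   S5  S2 
(> = start, * = accepting)

start=S0; accept=S5; S0-p>S1; S0-q>S2; S1-p>S1; S1-q>S3; S2-p>S2; S2-q>S2; S3-p>S2; S3-q>S4; S4-p>S5; S4-q>S2; S5-p>S5; S5-q>S2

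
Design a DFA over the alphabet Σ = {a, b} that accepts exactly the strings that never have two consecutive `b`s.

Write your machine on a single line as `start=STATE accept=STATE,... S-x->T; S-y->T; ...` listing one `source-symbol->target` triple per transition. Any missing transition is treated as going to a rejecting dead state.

start=s0; accept=s0,s1; s0-a->s0; s0-b->s1; s1-a->s0; s1-b->s2; s2-a->s2; s2-b->s2

This is the complement of 'contains `bb`'. Use the same substring-matching states — s0 through s2 holding how much of `bb` has just been matched — but flip the accepting set: everything except the trap s2 accepts.
3 states suffice.
        a   b  
>* s0   s0  s1 
 * s1   s0  s2 
   s2   s2  s2 
(> = start, * = accepting)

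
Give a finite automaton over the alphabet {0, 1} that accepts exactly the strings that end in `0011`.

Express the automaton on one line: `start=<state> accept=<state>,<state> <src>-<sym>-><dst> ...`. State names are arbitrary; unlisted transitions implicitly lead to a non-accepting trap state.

Let each state record the length of the longest suffix of the input read so far that is also a prefix of `0011`. q1 means the last symbol is `0`; q2 means the last 2 symbols are `00`; q3 means the last 3 symbols are `001`; q4 means the last 4 symbols are `0011`. Accept only at q4, where the string currently ends in `0011`.
With 5 states:
        0   1  
>  q0   q1  q0 
   q1   q2  q0 
   q2   q2  q3 
   q3   q1  q4 
 * q4   q1  q0 
(> = start, * = accepting)

start=q0 accept=q4 q0-0->q1 q0-1->q0 q1-0->q2 q1-1->q0 q2-0->q2 q2-1->q3 q3-0->q1 q3-1->q4 q4-0->q1 q4-1->q0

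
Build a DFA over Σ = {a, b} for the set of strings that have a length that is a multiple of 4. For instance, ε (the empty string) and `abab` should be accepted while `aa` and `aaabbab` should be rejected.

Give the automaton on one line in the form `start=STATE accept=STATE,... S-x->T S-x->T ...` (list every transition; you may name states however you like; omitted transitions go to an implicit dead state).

start=q0 accept=q0 q0-a->q1 q0-b->q1 q1-a->q2 q1-b->q2 q2-a->q3 q2-b->q3 q3-a->q0 q3-b->q0

Only the length mod 4 matters, so use a 4-cycle: from any state, every input symbol moves to the next state, wrapping q3 back to q0. Mark q0 accepting.
A 4-state machine:
        a   b  
>* q0   q1  q1 
   q1   q2  q2 
   q2   q3  q3 
   q3   q0  q0 
(> = start, * = accepting)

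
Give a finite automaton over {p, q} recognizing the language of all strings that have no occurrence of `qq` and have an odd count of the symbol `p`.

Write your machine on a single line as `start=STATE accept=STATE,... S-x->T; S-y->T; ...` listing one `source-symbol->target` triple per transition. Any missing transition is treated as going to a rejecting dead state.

start=s0; accept=s1,s3; s0-p->s1; s0-q->s2; s1-p->s0; s1-q->s3; s2-p->s1; s2-q->s4; s3-p->s0; s3-q->s4; s4-p->s4; s4-q->s4

Run two small machines in parallel and take their product. The first has 3 states tracking partial matches of the forbidden pattern `qq`; the second has 2 states tracking the count of `p`s modulo 2. A product state is a pair (one from each), accepting exactly when both do. After merging equivalent states the machine shrinks.
A 5-state machine:
        p   q  
>  s0   s1  s2 
 * s1   s0  s3 
   s2   s1  s4 
 * s3   s0  s4 
   s4   s4  s4 
(> = start, * = accepting)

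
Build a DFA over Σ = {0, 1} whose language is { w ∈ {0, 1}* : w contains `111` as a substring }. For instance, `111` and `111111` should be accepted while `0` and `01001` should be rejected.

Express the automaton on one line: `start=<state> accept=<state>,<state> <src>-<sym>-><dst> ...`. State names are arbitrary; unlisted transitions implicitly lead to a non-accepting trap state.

start=q0 accept=q3 q0-0->q0 q0-1->q1 q1-0->q0 q1-1->q2 q2-0->q0 q2-1->q3 q3-0->q3 q3-1->q3

Track how much of `111` has been matched so far: state q0 is no progress, q3 is the absorbing accept state reached once `111` has occurred. Intermediate states record partial matches; on a mismatch, fall back to the longest reusable overlap.
4 states suffice.
        0   1  
>  q0   q0  q1 
   q1   q0  q2 
   q2   q0  q3 
 * q3   q3  q3 
(> = start, * = accepting)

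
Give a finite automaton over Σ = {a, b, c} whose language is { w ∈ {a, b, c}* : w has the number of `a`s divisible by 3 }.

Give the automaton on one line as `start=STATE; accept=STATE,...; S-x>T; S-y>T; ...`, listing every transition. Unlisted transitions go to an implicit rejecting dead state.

The only thing that matters is how many `a`s have appeared, reduced mod 3. Use one state per residue: q0 for 0, …, q2 for 2. Reading `a` moves to the next residue; anything else stays put. q0 is accepting.
        a   b   c  
>* q0   q1  q0  q0 
   q1   q2  q1  q1 
   q2   q0  q2  q2 
(> = start, * = accepting)

start=q0; accept=q0; q0-a>q1; q0-b>q0; q0-c>q0; q1-a>q2; q1-b>q1; q1-c>q1; q2-a>q0; q2-b>q2; q2-c>q2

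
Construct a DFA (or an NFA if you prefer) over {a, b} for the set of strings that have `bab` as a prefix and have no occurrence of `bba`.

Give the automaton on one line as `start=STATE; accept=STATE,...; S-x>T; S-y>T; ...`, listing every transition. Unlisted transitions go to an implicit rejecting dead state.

Build one automaton per condition and run them in lockstep. The first has 5 states tracking whether the input so far still matches the prefix `bab`; the second has 4 states tracking partial matches of the forbidden pattern `bba`. A product state is a pair (one from each), accepting exactly when both do. Equivalent product states are then merged.
With 7 states:
        a   b  
>  q0   q1  q2 
   q1   q1  q1 
   q2   q3  q1 
   q3   q1  q4 
 * q4   q5  q6 
 * q5   q5  q4 
 * q6   q1  q6 
(> = start, * = accepting)

start=q0; accept=q4,q5,q6; q0-a>q1; q0-b>q2; q1-a>q1; q1-b>q1; q2-a>q3; q2-b>q1; q3-a>q1; q3-b>q4; q4-a>q5; q4-b>q6; q5-a>q5; q5-b>q4; q6-a>q1; q6-b>q6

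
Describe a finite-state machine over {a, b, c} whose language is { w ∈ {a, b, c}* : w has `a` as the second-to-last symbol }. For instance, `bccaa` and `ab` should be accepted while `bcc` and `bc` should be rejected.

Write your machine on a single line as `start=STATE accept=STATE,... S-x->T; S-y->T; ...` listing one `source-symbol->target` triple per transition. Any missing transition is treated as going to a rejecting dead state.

A DFA must remember the last 2 symbols (since which symbol is second-to-last isn't known until the input ends). Use one state per possible window of the last ≤2 symbols; accept from those whose window starts with `a`.
A 13-state machine:
          a    b    c  
>  q0     q1   q2   q3 
   q1     q4   q5   q6 
   q2     q7   q8   q9 
   q3    q10  q11  q12 
 * q4     q4   q5   q6 
 * q5     q7   q8   q9 
 * q6    q10  q11  q12 
   q7     q4   q5   q6 
   q8     q7   q8   q9 
   q9    q10  q11  q12 
   q10    q4   q5   q6 
   q11    q7   q8   q9 
   q12   q10  q11  q12 
(> = start, * = accepting)

start=q0; accept=q4,q5,q6; q0-a->q1; q0-b->q2; q0-c->q3; q1-a->q4; q1-b->q5; q1-c->q6; q2-a->q7; q2-b->q8; q2-c->q9; q3-a->q10; q3-b->q11; q3-c->q12; q4-a->q4; q4-b->q5; q4-c->q6; q5-a->q7; q5-b->q8; q5-c->q9; q6-a->q10; q6-b->q11; q6-c->q12; q7-a->q4; q7-b->q5; q7-c->q6; q8-a->q7; q8-b->q8; q8-c->q9; q9-a->q10; q9-b->q11; q9-c->q12; q10-a->q4; q10-b->q5; q10-c->q6; q11-a->q7; q11-b->q8; q11-c->q9; q12-a->q10; q12-b->q11; q12-c->q12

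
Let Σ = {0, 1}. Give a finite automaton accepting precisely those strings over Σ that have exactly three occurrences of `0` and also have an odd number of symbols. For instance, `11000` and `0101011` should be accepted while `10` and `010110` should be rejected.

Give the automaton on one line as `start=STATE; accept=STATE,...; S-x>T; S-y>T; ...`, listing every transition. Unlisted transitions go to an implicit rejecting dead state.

Run two small machines in parallel and take their product. One (5 states) tracks the count of `0`s, saturating at 4; the other (2 states) tracks the input length modulo 2. Each combined state is a pair, one component from each; accept when both components accept. Minimizing collapses redundant product states.
        0   1  
>  q0   q1  q2 
   q1   q3  q4 
   q2   q4  q0 
   q3   q5  q6 
   q4   q6  q1 
 * q5   q7  q8 
   q6   q8  q3 
   q7   q7  q7 
   q8   q7  q5 
(> = start, * = accepting)

start=q0; accept=q5; q0-0>q1; q0-1>q2; q1-0>q3; q1-1>q4; q2-0>q4; q2-1>q0; q3-0>q5; q3-1>q6; q4-0>q6; q4-1>q1; q5-0>q7; q5-1>q8; q6-0>q8; q6-1>q3; q7-0>q7; q7-1>q7; q8-0>q7; q8-1>q5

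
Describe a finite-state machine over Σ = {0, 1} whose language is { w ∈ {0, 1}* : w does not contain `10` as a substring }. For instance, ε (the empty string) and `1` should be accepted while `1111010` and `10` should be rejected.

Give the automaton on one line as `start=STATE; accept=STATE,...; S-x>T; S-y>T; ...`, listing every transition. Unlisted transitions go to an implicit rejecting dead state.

start=q0; accept=q0,q1; q0-0>q0; q0-1>q1; q1-0>q2; q1-1>q1; q2-0>q2; q2-1>q2

This is the complement of 'contains `10`'. Use the same substring-matching states — q0 through q2 holding how much of `10` has just been matched — but flip the accepting set: everything except the trap q2 accepts.
A 3-state machine:
        0   1  
>* q0   q0  q1 
 * q1   q2  q1 
   q2   q2  q2 
(> = start, * = accepting)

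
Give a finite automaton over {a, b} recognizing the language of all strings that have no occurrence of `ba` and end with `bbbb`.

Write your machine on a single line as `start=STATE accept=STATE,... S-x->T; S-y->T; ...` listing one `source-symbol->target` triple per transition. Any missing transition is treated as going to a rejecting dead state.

Handle the two conditions separately and then intersect. One (3 states) tracks partial matches of the forbidden pattern `ba`; the other (5 states) tracks how much of the suffix `bbbb` has currently been matched. Each combined state is a pair, one component from each; accept when both components accept. After merging equivalent states the machine shrinks.
        a   b  
>  s0   s0  s1 
   s1   s2  s3 
   s2   s2  s2 
   s3   s2  s4 
   s4   s2  s5 
 * s5   s2  s5 
(> = start, * = accepting)

start=s0; accept=s5; s0-a->s0; s0-b->s1; s1-a->s2; s1-b->s3; s2-a->s2; s2-b->s2; s3-a->s2; s3-b->s4; s4-a->s2; s4-b->s5; s5-a->s2; s5-b->s5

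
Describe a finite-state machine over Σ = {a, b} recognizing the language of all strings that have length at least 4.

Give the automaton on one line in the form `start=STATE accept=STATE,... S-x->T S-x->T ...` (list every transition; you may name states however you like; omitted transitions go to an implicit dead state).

start=s0 accept=s4,s5 s0-a->s1 s0-b->s1 s1-a->s2 s1-b->s2 s2-a->s3 s2-b->s3 s3-a->s4 s3-b->s4 s4-a->s5 s4-b->s5 s5-a->s5 s5-b->s5

We only need to distinguish lengths 0, 1, …, 4, and '>4'. Chain s0 → s1 → s2 → s3 → s4 → s5 on every symbol, with s5 looping. Accepting states: {s4, s5}.
        a   b  
>  s0   s1  s1 
   s1   s2  s2 
   s2   s3  s3 
   s3   s4  s4 
 * s4   s5  s5 
 * s5   s5  s5 
(> = start, * = accepting)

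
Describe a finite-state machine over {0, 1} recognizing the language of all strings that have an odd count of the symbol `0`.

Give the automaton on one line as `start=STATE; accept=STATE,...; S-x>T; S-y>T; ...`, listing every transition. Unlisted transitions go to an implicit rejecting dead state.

Keep the running count of `0`s modulo 2: each `0` advances along the cycle s0 → s1 → s0 while other symbols loop. Accept at s1.
        0   1  
>  s0   s1  s0 
 * s1   s0  s1 
(> = start, * = accepting)

start=s0; accept=s1; s0-0>s1; s0-1>s0; s1-0>s0; s1-1>s1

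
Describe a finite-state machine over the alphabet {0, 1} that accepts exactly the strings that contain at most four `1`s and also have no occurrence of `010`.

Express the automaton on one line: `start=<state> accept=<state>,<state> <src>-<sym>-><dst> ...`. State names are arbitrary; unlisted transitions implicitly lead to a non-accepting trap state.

start=A accept=A,B,C,D,E,F,H,I,J,K,L,M,N A-0->B A-1->C B-0->B B-1->D C-0->E C-1->F D-0->G D-1->F E-0->E E-1->H F-0->I F-1->J G-0->G G-1->G H-0->G H-1->J I-0->I I-1->K J-0->L J-1->M K-0->G K-1->M L-0->L L-1->N M-0->M M-1->G N-0->G N-1->G

Build one automaton per condition and run them in lockstep. The first has 6 states tracking the count of `1`s, saturating at 5; the second has 4 states tracking partial matches of the forbidden pattern `010`. A product state is a pair (one from each), accepting exactly when both do. After merging equivalent states the machine shrinks.
       0  1 
>* A   B  C 
 * B   B  D 
 * C   E  F 
 * D   G  F 
 * E   E  H 
 * F   I  J 
   G   G  G 
 * H   G  J 
 * I   I  K 
 * J   L  M 
 * K   G  M 
 * L   L  N 
 * M   M  G 
 * N   G  G 
(> = start, * = accepting)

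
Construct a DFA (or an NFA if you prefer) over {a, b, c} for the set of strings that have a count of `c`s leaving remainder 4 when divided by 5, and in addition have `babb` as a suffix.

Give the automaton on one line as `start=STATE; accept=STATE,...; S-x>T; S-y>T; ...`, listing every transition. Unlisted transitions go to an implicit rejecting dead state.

Build one automaton per condition and run them in lockstep. The first has 5 states tracking the count of `c`s modulo 5; the second has 5 states tracking how much of the suffix `babb` has currently been matched. A product state is a pair (one from each), accepting exactly when both do. Minimizing collapses redundant product states.
A 9-state machine:
        a   b   c  
>  s0   s0  s0  s1 
   s1   s1  s1  s2 
   s2   s2  s2  s3 
   s3   s3  s3  s4 
   s4   s4  s5  s0 
   s5   s6  s5  s0 
   s6   s4  s7  s0 
   s7   s6  s8  s0 
 * s8   s6  s5  s0 
(> = start, * = accepting)

start=s0; accept=s8; s0-a>s0; s0-b>s0; s0-c>s1; s1-a>s1; s1-b>s1; s1-c>s2; s2-a>s2; s2-b>s2; s2-c>s3; s3-a>s3; s3-b>s3; s3-c>s4; s4-a>s4; s4-b>s5; s4-c>s0; s5-a>s6; s5-b>s5; s5-c>s0; s6-a>s4; s6-b>s7; s6-c>s0; s7-a>s6; s7-b>s8; s7-c>s0; s8-a>s6; s8-b>s5; s8-c>s0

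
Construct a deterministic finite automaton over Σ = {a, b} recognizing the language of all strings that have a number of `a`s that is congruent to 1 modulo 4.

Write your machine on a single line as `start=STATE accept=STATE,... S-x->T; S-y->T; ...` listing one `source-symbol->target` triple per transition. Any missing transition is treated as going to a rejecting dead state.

The only thing that matters is how many `a`s have appeared, reduced mod 4. Use one state per residue: S0 for 0, …, S3 for 3. Reading `a` moves to the next residue; anything else stays put. S1 is accepting.
With 4 states:
        a   b  
>  S0   S1  S0 
 * S1   S2  S1 
   S2   S3  S2 
   S3   S0  S3 
(> = start, * = accepting)

start=S0; accept=S1; S0-a->S1; S0-b->S0; S1-a->S2; S1-b->S1; S2-a->S3; S2-b->S2; S3-a->S0; S3-b->S3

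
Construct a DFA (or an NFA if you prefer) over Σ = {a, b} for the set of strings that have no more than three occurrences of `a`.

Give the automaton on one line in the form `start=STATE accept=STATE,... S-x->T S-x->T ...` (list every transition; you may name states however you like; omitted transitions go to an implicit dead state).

start=q0 accept=q0,q1,q2,q3 q0-a->q1 q0-b->q0 q1-a->q2 q1-b->q1 q2-a->q3 q2-b->q2 q3-a->q4 q3-b->q3 q4-a->q4 q4-b->q4

Count `a`s, saturating at 4: states q0 through q3 mean 0 through 3 `a`s seen; q4 means more than 3. Each `a` increments (capped at q4); other symbols loop. Accept from {q0, q1, q2, q3}.
5 states suffice.
        a   b  
>* q0   q1  q0 
 * q1   q2  q1 
 * q2   q3  q2 
 * q3   q4  q3 
   q4   q4  q4 
(> = start, * = accepting)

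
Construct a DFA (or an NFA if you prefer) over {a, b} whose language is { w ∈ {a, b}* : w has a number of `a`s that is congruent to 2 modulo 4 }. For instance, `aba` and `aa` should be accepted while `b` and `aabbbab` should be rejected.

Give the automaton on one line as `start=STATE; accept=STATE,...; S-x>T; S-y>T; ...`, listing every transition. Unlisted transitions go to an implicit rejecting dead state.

Keep the running count of `a`s modulo 4: each `a` advances along the cycle s0 → s1 → s2 → s3 → s0 while other symbols loop. Accept at s2.
With 4 states:
        a   b  
>  s0   s1  s0 
   s1   s2  s1 
 * s2   s3  s2 
   s3   s0  s3 
(> = start, * = accepting)

start=s0; accept=s2; s0-a>s1; s0-b>s0; s1-a>s2; s1-b>s1; s2-a>s3; s2-b>s2; s3-a>s0; s3-b>s3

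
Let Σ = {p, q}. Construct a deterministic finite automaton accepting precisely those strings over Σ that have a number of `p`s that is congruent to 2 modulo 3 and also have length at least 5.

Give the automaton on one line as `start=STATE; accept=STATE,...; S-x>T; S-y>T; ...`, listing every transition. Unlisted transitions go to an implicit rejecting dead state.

start=A; accept=M,Q; A-p>B; A-q>C; B-p>D; B-q>E; C-p>E; C-q>F; D-p>G; D-q>H; E-p>H; E-q>I; F-p>I; F-q>G; G-p>J; G-q>K; H-p>K; H-q>L; I-p>L; I-q>J; J-p>M; J-q>N; K-p>N; K-q>O; L-p>O; L-q>M; M-p>P; M-q>Q; N-p>Q; N-q>R; O-p>R; O-q>P; P-p>R; P-q>P; Q-p>P; Q-q>Q; R-p>Q; R-q>R

Build one automaton per condition and run them in lockstep. The first has 3 states tracking the count of `p`s modulo 3; the second has 7 states tracking the input length, saturating at 6. A product state is a pair (one from each), accepting exactly when both do.
       p  q 
>  A   B  C 
   B   D  E 
   C   E  F 
   D   G  H 
   E   H  I 
   F   I  G 
   G   J  K 
   H   K  L 
   I   L  J 
   J   M  N 
   K   N  O 
   L   O  M 
 * M   P  Q 
   N   Q  R 
   O   R  P 
   P   R  P 
 * Q   P  Q 
   R   Q  R 
(> = start, * = accepting)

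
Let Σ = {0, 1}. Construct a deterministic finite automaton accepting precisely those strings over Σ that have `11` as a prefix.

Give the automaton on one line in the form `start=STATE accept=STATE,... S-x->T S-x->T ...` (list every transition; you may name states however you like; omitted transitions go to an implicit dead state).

Walk along `11` while the input agrees: from s0 take `1` to s1, and so on. Any deviation drops to the rejecting sink s3. Once s2 is reached the prefix is confirmed and every continuation is accepted.
        0   1  
>  s0   s3  s1 
   s1   s3  s2 
 * s2   s2  s2 
   s3   s3  s3 
(> = start, * = accepting)

start=s0 accept=s2 s0-0->s3 s0-1->s1 s1-0->s3 s1-1->s2 s2-0->s2 s2-1->s2 s3-0->s3 s3-1->s3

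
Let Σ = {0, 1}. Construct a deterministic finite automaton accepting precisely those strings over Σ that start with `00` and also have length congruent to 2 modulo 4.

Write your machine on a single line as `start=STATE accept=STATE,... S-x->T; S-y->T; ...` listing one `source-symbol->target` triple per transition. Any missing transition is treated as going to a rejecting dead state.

start=q0; accept=q3; q0-0->q1; q0-1->q2; q1-0->q3; q1-1->q2; q2-0->q2; q2-1->q2; q3-0->q4; q3-1->q4; q4-0->q5; q4-1->q5; q5-0->q6; q5-1->q6; q6-0->q3; q6-1->q3

Handle the two conditions separately and then intersect. One (4 states) tracks whether the input so far still matches the prefix `00`; the other (4 states) tracks the input length modulo 4. Each combined state is a pair, one component from each; accept when both components accept. After merging equivalent states the machine shrinks.
        0   1  
>  q0   q1  q2 
   q1   q3  q2 
   q2   q2  q2 
 * q3   q4  q4 
   q4   q5  q5 
   q5   q6  q6 
   q6   q3  q3 
(> = start, * = accepting)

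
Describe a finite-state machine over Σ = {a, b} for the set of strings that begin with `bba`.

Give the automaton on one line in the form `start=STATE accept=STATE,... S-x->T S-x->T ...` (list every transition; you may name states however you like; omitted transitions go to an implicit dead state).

Check the first 3 symbols one by one: s0 through s2 record how many have matched `bba` so far; any wrong symbol goes to the dead state s4. After all 3 match we enter the accepting sink s3.
With 5 states:
        a   b  
>  s0   s4  s1 
   s1   s4  s2 
   s2   s3  s4 
 * s3   s3  s3 
   s4   s4  s4 
(> = start, * = accepting)

start=s0 accept=s3 s0-a->s4 s0-b->s1 s1-a->s4 s1-b->s2 s2-a->s3 s2-b->s4 s3-a->s3 s3-b->s3 s4-a->s4 s4-b->s4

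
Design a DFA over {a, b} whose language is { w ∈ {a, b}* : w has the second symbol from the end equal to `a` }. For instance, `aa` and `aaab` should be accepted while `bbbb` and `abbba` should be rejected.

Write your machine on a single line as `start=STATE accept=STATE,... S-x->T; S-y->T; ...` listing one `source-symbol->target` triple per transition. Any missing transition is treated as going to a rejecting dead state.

start=q0; accept=q3,q4; q0-a->q1; q0-b->q2; q1-a->q3; q1-b->q4; q2-a->q5; q2-b->q6; q3-a->q3; q3-b->q4; q4-a->q5; q4-b->q6; q5-a->q3; q5-b->q4; q6-a->q5; q6-b->q6

Because acceptance depends on a position counted from the end, the machine has to buffer the most recent 2 symbols. Make each state the string of the last up-to-2 symbols read; on input `x` shift the window left and append `x`. Accept when the buffered window has length 2 and begins with `a`.
With 7 states:
        a   b  
>  q0   q1  q2 
   q1   q3  q4 
   q2   q5  q6 
 * q3   q3  q4 
 * q4   q5  q6 
   q5   q3  q4 
   q6   q5  q6 
(> = start, * = accepting)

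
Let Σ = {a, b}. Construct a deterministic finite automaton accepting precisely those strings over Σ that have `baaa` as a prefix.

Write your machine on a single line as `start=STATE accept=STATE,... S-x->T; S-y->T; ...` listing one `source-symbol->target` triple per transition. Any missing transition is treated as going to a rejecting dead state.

Walk along `baaa` while the input agrees: from S0 take `b` to S1, and so on. Any deviation drops to the rejecting sink S5. Once S4 is reached the prefix is confirmed and every continuation is accepted.
6 states suffice.
        a   b  
>  S0   S5  S1 
   S1   S2  S5 
   S2   S3  S5 
   S3   S4  S5 
 * S4   S4  S4 
   S5   S5  S5 
(> = start, * = accepting)

start=S0; accept=S4; S0-a->S5; S0-b->S1; S1-a->S2; S1-b->S5; S2-a->S3; S2-b->S5; S3-a->S4; S3-b->S5; S4-a->S4; S4-b->S4; S5-a->S5; S5-b->S5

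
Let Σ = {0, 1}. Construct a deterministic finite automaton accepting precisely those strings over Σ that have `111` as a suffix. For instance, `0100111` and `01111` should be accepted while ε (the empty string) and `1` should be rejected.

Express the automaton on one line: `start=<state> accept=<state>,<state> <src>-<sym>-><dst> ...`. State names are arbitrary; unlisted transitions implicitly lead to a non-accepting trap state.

start=s0 accept=s3 s0-0->s0 s0-1->s1 s1-0->s0 s1-1->s2 s2-0->s0 s2-1->s3 s3-0->s0 s3-1->s3

Remember how much of `111` the current input suffix matches. State s0 means no match yet; s1 means the last symbol is `1`; s2 means the last 2 symbols are `11`; s3 means the last 3 symbols are `111`. Only s3 accepts. On a mismatch, fall back to the longest proper suffix that is still a prefix of `111`.
A 4-state machine:
        0   1  
>  s0   s0  s1 
   s1   s0  s2 
   s2   s0  s3 
 * s3   s0  s3 
(> = start, * = accepting)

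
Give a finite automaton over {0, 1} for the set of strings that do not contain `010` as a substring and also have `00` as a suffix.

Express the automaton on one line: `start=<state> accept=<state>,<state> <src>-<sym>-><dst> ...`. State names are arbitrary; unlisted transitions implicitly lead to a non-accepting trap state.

start=q0 accept=q2 q0-0->q1 q0-1->q0 q1-0->q2 q1-1->q3 q2-0->q2 q2-1->q3 q3-0->q4 q3-1->q0 q4-0->q4 q4-1->q4

Build one automaton per condition and run them in lockstep. The first has 4 states tracking partial matches of the forbidden pattern `010`; the second has 3 states tracking how much of the suffix `00` has currently been matched. A product state is a pair (one from each), accepting exactly when both do. Equivalent product states are then merged.
A 5-state machine:
        0   1  
>  q0   q1  q0 
   q1   q2  q3 
 * q2   q2  q3 
   q3   q4  q0 
   q4   q4  q4 
(> = start, * = accepting)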